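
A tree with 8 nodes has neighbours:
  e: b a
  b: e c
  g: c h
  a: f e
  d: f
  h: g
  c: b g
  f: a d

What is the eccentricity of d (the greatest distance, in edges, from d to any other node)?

7

Distances from d peak at 7, attained at h.
d–f–a–e–b–c–g–h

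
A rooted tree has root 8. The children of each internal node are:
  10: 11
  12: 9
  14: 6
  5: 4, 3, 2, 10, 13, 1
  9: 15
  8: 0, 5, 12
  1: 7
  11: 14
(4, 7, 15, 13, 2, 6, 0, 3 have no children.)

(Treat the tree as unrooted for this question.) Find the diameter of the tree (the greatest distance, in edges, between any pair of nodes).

8

BFS from 6 reaches 15 last, at distance 8; BFS from 15 confirms no node is farther.
Path: 6-14-11-10-5-8-12-9-15.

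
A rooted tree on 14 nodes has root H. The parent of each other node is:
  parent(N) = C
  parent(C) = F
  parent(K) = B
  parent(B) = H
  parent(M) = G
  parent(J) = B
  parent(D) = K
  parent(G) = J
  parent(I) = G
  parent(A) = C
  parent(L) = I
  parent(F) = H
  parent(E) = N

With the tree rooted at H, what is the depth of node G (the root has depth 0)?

Climbing from G to the root: G → J → B → H. That's 3 steps.

3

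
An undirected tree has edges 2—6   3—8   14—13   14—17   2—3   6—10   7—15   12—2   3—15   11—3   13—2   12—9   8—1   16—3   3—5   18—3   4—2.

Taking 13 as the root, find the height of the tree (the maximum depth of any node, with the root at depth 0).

A deepest node is 7, reached by 13 → 2 → 3 → 15 → 7.
That path has 4 edges, so the height is 4.

4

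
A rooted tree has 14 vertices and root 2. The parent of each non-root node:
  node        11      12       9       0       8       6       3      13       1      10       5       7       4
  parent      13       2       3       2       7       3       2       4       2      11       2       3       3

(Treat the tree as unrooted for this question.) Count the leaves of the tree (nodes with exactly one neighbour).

The leaves are 0, 1, 5, 6, 8, 9, 10, 12.
That is 8 leaves.

8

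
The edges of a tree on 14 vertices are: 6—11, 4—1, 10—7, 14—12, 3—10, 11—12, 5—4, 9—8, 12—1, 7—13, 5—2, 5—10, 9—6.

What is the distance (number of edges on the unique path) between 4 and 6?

4

The path is 4–1–12–11–6, which has 4 edges.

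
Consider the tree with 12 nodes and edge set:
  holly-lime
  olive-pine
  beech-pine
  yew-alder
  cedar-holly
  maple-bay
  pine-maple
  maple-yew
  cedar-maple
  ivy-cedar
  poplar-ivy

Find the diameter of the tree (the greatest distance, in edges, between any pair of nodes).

Starting from olive, a farthest node is lime at distance 5.
One longest path: olive–pine–maple–cedar–holly–lime.
So the diameter is 5.

5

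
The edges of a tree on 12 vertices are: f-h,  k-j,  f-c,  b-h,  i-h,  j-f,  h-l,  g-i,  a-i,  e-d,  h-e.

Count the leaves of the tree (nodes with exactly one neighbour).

7

The leaves are a, b, c, d, g, k, l.
That is 7 leaves.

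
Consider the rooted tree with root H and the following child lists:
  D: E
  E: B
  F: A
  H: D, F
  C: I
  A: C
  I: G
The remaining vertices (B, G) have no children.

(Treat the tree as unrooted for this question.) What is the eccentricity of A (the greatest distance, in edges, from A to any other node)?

Distances from A peak at 5, attained at B.
A–F–H–D–E–B

5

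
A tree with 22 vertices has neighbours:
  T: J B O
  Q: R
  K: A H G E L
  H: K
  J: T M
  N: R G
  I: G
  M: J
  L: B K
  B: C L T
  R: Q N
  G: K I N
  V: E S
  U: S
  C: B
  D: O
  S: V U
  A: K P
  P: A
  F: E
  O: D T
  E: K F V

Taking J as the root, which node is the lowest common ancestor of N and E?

K

Path N→root: N G K L B T J; path E→root: E K L B T J.
First common node: K.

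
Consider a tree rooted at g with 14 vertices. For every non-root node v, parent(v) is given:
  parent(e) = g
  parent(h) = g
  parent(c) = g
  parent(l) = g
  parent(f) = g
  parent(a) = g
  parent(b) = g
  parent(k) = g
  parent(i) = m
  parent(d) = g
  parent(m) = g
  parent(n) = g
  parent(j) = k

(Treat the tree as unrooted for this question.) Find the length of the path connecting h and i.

The path is h–g–m–i, which has 3 edges.

3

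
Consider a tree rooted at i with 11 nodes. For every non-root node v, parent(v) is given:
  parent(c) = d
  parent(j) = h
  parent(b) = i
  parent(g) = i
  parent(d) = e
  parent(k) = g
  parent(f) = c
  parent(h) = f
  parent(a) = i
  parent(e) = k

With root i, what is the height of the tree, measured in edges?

The longest root-to-leaf path is i → g → k → e → d → c → f → h → j (8 edges).

8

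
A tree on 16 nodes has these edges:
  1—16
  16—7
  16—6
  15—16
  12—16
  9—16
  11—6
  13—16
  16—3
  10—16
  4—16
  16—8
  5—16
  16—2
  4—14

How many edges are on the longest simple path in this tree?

4

Starting from 14, a farthest node is 11 at distance 4.
One longest path: 14-4-16-6-11.
So the diameter is 4.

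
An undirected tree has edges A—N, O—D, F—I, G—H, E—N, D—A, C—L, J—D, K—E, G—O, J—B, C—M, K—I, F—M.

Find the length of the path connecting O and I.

6

O–D–A–N–E–K–I: 6 edges.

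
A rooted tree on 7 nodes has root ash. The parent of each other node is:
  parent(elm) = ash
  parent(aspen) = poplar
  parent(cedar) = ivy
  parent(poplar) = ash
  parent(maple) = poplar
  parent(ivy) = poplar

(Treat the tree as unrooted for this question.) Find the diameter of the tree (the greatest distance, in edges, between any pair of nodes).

4

A longest path is elm – ash – poplar – ivy – cedar, with 4 edges.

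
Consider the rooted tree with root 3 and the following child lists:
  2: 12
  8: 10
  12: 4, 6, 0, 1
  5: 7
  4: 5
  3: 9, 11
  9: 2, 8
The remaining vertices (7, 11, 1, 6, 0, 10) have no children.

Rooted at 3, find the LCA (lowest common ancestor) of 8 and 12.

8's ancestor chain is 8, 9, 3 and 12's is 12, 2, 9, 3; they first meet at 9.

9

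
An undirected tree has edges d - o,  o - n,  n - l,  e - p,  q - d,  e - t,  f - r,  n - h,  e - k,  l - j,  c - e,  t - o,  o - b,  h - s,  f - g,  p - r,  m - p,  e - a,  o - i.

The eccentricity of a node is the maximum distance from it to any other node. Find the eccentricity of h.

The node farthest from h is g, via h – n – o – t – e – p – r – f – g — 8 edges.

8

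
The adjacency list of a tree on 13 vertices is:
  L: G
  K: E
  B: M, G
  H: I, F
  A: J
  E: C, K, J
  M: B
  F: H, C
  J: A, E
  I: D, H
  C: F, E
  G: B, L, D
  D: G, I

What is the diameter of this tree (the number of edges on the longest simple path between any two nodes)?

A longest path is A – J – E – C – F – H – I – D – G – B – M, with 10 edges.

10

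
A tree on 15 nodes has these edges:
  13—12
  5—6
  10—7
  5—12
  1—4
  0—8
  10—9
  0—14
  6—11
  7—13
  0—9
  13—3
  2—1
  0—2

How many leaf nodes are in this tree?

5

The leaves are 3, 4, 8, 11, 14.
That is 5 leaves.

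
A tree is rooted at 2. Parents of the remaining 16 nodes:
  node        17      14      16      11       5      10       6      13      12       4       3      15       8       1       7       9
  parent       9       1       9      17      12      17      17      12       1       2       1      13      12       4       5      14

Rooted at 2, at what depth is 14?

Path from 2 to 14: 2–4–1–14, which has 3 edges.

3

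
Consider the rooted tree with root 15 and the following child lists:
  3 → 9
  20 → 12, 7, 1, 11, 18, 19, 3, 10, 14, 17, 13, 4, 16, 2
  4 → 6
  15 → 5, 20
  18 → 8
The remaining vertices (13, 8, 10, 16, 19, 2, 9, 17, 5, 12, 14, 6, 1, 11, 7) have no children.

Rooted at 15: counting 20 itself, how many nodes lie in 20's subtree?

18

20's subtree: {20, 7, 18, 12, 16, 3, 19, 4, 13, 1, 17, 2, 11, 10, 14, 8, 9, 6}, size 18.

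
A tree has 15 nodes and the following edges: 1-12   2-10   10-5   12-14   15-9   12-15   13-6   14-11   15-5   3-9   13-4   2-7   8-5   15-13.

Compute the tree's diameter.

7

A longest path is 7 – 2 – 10 – 5 – 15 – 12 – 14 – 11, with 7 edges.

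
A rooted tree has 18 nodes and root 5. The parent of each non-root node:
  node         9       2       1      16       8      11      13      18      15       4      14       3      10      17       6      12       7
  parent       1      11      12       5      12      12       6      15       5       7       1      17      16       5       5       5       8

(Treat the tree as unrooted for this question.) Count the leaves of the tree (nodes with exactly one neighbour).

8

Degree-1 nodes: 2, 3, 4, 9, 10, 13, 14, 18 — 8 of them.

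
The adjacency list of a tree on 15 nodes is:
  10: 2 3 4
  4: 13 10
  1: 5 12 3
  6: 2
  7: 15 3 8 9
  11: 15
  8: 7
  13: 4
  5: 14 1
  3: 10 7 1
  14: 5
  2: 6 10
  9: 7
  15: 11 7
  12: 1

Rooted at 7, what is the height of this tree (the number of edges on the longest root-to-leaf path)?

4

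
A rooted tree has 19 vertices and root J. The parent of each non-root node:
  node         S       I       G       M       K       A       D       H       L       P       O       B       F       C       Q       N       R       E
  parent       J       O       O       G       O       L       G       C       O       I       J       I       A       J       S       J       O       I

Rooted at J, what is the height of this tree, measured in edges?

4

A deepest node is F, reached by J – O – L – A – F.
That path has 4 edges, so the height is 4.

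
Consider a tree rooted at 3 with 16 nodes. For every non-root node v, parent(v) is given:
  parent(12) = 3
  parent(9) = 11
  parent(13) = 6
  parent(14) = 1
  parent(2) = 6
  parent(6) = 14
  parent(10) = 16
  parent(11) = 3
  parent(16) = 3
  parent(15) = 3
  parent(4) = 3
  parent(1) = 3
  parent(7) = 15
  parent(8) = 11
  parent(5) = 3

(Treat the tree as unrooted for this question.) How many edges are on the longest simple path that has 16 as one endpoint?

5

The node farthest from 16 is 13 (2 also at distance 5), via 16-3-1-14-6-13 — 5 edges.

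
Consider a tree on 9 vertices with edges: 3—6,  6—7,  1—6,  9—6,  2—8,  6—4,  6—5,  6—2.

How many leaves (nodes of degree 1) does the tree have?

The leaves are 1, 3, 4, 5, 7, 8, 9.
That is 7 leaves.

7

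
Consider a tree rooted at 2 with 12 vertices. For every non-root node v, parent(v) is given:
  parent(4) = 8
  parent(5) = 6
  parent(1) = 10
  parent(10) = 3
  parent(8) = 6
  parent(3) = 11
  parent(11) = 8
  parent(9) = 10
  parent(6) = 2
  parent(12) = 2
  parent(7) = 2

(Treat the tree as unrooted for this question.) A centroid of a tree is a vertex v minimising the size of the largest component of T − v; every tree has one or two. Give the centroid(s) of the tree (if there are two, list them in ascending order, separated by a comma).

Delete 8: the remaining components have sizes 5, 5, 1. Max 5 ≤ 6, so 8 is a centroid.
No neighbour of 8 does as well, so 8 is the unique centroid.

8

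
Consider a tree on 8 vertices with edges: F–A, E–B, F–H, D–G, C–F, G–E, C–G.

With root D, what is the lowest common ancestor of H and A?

Path H→root: H F C G D; path A→root: A F C G D.
First common node: F.

F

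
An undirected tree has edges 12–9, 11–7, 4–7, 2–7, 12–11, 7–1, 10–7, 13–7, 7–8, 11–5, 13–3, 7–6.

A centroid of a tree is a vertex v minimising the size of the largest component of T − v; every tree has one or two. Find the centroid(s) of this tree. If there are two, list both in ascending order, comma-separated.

7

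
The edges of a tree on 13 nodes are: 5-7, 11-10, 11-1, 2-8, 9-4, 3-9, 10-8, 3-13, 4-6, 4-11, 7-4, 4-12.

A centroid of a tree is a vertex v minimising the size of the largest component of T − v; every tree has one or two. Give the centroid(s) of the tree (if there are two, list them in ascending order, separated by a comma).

4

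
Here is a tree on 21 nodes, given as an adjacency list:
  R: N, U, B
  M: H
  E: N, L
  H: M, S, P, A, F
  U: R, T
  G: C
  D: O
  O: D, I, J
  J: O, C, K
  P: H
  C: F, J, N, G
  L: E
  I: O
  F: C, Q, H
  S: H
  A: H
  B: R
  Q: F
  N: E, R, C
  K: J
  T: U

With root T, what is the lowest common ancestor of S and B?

Ancestors of S (toward the root): S, H, F, C, N, R, U, T.
Ancestors of B: B, R, U, T.
The deepest node appearing in both lists is R.

R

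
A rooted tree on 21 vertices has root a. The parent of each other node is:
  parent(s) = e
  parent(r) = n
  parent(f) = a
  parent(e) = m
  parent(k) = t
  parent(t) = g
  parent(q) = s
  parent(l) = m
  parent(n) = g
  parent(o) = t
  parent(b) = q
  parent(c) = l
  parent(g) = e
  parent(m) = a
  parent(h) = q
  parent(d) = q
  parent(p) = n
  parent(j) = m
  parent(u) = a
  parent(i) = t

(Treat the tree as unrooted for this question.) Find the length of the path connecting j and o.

Walking from j: j – m – e – g – t – o. Length 5.

5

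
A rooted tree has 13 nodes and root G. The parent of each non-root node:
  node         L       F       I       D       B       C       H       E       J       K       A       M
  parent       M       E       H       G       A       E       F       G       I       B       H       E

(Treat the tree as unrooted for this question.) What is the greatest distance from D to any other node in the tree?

7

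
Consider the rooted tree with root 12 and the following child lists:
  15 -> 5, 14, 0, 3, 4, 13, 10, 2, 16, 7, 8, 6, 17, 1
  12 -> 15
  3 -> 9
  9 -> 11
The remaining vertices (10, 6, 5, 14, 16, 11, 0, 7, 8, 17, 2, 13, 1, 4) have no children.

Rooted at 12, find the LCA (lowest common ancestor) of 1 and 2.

15

Path 1→root: 1 15 12; path 2→root: 2 15 12.
First common node: 15.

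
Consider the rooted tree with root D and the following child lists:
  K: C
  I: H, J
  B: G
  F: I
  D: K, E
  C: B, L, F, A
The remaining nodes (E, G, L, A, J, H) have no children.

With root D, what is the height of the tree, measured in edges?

5

The longest root-to-leaf path is D → K → C → F → I → H (5 edges).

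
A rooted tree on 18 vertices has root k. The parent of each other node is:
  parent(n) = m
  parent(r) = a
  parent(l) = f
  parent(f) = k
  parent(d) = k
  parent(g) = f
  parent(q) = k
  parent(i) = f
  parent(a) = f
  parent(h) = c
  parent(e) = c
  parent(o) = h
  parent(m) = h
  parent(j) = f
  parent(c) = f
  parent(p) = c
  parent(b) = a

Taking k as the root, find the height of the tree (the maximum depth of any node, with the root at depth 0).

5

The longest root-to-leaf path is k–f–c–h–m–n (5 edges).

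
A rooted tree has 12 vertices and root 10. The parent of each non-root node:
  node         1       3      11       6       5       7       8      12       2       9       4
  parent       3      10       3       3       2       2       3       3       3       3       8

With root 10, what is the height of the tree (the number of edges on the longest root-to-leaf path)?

3

A deepest node is 7, reached by 10–3–2–7.
That path has 3 edges, so the height is 3.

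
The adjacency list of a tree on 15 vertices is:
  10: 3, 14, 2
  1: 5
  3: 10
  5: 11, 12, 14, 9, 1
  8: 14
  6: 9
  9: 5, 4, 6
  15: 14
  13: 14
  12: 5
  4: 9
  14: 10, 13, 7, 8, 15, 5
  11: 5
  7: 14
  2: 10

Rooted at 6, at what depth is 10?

6–9–5–14–10 — 4 edges.

4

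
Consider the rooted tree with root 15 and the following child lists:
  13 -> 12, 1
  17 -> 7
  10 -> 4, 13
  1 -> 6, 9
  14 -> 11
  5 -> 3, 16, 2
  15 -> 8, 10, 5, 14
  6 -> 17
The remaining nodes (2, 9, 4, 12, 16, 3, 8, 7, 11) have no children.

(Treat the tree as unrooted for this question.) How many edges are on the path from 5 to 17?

The path is 5 - 15 - 10 - 13 - 1 - 6 - 17, which has 6 edges.

6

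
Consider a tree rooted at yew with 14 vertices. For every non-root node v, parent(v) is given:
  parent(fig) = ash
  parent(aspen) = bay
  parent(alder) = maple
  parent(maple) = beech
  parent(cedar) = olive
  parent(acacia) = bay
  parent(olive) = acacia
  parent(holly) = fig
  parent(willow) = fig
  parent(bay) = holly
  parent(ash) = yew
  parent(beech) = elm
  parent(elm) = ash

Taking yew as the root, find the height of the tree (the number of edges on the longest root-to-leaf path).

7

The longest root-to-leaf path is yew-ash-fig-holly-bay-acacia-olive-cedar (7 edges).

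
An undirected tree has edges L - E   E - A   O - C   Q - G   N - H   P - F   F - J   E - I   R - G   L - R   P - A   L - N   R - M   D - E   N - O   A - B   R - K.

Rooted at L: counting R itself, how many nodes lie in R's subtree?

Descendants of R (including itself): R, G, K, M, Q. That's 5.

5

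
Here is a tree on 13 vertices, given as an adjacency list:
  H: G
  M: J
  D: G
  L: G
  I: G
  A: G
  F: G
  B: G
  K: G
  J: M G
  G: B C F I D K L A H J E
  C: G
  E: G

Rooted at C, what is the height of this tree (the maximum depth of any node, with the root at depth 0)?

M sits deepest: C → G → J → M — 3 edges from the root.

3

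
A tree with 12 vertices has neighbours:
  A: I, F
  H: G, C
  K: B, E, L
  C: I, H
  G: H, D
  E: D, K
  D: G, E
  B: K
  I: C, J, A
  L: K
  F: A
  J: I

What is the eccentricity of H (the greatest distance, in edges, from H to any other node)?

A farthest node from H is B (L also at distance 5).
The path H–G–D–E–K–B has 5 edges.

5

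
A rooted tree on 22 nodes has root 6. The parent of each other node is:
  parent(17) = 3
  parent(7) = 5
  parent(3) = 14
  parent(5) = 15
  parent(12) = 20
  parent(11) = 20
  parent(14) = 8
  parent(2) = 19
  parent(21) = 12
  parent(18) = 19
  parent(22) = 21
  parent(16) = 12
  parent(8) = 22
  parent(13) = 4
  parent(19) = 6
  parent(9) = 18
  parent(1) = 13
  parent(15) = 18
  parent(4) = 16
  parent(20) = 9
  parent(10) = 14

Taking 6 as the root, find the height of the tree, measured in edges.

17 sits deepest: 6 – 19 – 18 – 9 – 20 – 12 – 21 – 22 – 8 – 14 – 3 – 17 — 11 edges from the root.

11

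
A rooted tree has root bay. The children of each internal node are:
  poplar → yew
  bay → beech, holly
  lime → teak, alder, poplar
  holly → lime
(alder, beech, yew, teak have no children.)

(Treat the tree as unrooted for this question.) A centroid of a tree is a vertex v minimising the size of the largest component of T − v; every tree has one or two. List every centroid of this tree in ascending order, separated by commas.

Removing lime splits the tree into components of sizes 3, 2, 1, 1; the largest is 3 ≤ ⌊8/2⌋ = 4.
No neighbour of lime does as well, so lime is the unique centroid.

lime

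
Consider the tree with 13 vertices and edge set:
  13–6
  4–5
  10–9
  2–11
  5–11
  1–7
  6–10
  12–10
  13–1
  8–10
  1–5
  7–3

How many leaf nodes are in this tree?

6

Degree-1 nodes: 2, 3, 4, 8, 9, 12 — 6 of them.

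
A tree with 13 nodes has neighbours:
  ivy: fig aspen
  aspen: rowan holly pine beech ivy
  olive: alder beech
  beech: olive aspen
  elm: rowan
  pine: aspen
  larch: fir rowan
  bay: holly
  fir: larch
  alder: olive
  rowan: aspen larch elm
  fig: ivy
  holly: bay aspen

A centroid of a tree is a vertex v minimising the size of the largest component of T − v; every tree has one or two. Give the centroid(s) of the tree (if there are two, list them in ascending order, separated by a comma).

aspen

Removing aspen splits the tree into components of sizes 4, 3, 2, 2, 1; the largest is 4 ≤ ⌊13/2⌋ = 6.
Every other node leaves some component of size > 6, so the centroid is unique.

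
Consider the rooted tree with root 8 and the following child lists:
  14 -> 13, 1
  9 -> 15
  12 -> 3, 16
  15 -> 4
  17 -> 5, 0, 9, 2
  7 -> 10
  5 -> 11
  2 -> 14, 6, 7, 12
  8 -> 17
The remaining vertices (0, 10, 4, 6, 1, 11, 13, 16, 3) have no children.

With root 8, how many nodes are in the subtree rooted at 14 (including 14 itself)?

3

14's subtree: {14, 1, 13}, size 3.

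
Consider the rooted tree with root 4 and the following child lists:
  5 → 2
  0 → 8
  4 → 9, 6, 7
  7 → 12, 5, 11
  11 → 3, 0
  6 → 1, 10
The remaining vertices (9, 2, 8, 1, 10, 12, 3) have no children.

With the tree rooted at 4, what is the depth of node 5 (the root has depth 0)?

2

Path from 4 to 5: 4 → 7 → 5, which has 2 edges.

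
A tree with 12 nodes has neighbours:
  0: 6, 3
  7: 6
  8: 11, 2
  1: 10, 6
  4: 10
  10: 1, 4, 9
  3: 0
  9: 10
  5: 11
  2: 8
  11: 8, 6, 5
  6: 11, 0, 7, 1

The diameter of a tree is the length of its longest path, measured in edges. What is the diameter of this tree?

6

A longest path is 9 – 10 – 1 – 6 – 11 – 8 – 2, with 6 edges.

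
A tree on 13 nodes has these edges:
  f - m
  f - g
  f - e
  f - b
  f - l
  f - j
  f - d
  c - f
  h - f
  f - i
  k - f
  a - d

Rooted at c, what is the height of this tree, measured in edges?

3

A deepest node is a, reached by c → f → d → a.
That path has 3 edges, so the height is 3.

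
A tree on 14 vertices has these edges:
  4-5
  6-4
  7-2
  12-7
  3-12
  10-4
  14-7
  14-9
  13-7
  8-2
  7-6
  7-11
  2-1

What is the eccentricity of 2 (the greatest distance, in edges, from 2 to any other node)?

4

The node farthest from 2 is 5 (10 also at distance 4), via 2-7-6-4-5 — 4 edges.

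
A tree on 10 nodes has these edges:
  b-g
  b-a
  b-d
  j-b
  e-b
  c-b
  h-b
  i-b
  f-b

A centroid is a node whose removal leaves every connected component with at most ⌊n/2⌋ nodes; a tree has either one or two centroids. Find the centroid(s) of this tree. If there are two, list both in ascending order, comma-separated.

If b is removed the pieces have sizes 1, 1, 1, 1, 1, 1, 1, 1, 1, all ≤ ⌊10/2⌋ = 5.
No neighbour of b does as well, so b is the unique centroid.

b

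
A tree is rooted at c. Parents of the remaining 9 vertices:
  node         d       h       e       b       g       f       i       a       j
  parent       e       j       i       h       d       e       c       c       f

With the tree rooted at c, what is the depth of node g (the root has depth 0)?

c–i–e–d–g — 4 edges.

4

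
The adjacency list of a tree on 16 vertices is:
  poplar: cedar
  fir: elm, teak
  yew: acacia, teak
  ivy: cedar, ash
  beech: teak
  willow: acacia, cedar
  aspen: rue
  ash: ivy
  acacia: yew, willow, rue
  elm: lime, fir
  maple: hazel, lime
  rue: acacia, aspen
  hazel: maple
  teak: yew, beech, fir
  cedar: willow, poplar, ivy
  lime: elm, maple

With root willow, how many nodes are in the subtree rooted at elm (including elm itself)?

4

elm's subtree: {elm, lime, maple, hazel}, size 4.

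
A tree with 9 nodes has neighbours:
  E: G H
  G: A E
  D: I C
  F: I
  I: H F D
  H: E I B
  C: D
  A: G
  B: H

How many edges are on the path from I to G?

3

The path is I - H - E - G, which has 3 edges.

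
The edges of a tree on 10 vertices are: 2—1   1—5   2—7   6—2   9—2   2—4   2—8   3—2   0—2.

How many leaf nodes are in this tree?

The leaves are 0, 3, 4, 5, 6, 7, 8, 9.
That is 8 leaves.

8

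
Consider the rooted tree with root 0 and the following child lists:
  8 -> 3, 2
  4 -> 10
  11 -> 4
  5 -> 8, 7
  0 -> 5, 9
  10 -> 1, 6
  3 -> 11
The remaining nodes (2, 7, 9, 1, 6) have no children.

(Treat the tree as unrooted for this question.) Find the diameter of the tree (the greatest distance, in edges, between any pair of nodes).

8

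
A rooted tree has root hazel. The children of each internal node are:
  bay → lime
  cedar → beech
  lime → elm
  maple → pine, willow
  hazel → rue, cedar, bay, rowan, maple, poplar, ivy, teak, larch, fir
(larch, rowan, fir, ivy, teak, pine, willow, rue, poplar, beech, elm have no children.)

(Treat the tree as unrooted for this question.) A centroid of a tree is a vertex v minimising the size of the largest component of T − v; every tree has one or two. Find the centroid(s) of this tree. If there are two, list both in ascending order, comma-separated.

Removing hazel splits the tree into components of sizes 3, 3, 2, 1, 1, 1, 1, 1, 1, 1; the largest is 3 ≤ ⌊16/2⌋ = 8.
No neighbour of hazel does as well, so hazel is the unique centroid.

hazel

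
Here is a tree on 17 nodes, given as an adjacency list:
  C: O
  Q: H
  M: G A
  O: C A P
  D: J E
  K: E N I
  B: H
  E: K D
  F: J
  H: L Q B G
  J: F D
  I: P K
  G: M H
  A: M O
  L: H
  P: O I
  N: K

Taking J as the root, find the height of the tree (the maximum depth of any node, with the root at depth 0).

A deepest node is B, reached by J – D – E – K – I – P – O – A – M – G – H – B.
That path has 11 edges, so the height is 11.

11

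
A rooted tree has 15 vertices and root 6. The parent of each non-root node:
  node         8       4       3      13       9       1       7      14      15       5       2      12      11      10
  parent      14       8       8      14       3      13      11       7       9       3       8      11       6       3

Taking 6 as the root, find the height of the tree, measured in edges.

The longest root-to-leaf path is 6-11-7-14-8-3-9-15 (7 edges).

7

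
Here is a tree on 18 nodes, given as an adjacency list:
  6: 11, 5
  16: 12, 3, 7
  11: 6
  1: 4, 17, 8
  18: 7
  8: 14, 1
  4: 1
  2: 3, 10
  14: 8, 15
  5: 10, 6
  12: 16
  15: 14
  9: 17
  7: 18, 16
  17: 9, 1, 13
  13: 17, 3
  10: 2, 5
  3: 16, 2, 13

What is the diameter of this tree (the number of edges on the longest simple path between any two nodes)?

Starting from 11, a farthest node is 15 at distance 11.
One longest path: 11–6–5–10–2–3–13–17–1–8–14–15.
So the diameter is 11.

11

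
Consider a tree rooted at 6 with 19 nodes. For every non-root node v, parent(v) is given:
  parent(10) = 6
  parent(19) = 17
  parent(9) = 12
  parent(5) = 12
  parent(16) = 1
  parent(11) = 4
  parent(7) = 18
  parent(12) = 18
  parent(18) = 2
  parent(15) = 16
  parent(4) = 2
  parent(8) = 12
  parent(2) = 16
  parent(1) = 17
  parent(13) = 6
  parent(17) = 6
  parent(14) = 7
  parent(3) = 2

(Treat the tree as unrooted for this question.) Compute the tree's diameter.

A longest path is 10 - 6 - 17 - 1 - 16 - 2 - 18 - 7 - 14, with 8 edges.

8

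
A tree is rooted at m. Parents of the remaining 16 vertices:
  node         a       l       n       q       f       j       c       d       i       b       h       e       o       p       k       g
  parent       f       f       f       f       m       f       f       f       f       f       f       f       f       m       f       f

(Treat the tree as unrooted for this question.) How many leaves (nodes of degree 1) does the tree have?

15

Degree-1 nodes: a, b, c, d, e, g, h, i, j, k, l, n, o, p, q — 15 of them.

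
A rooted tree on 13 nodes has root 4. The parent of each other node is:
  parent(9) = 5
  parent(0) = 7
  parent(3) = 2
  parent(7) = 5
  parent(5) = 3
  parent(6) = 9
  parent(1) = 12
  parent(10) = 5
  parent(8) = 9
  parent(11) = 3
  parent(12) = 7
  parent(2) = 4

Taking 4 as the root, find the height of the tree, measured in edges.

6

1 sits deepest: 4–2–3–5–7–12–1 — 6 edges from the root.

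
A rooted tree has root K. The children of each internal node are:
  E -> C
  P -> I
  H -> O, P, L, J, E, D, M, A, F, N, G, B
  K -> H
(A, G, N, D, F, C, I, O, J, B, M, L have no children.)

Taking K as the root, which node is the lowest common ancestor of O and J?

Ancestors of O (toward the root): O, H, K.
Ancestors of J: J, H, K.
The deepest node appearing in both lists is H.

H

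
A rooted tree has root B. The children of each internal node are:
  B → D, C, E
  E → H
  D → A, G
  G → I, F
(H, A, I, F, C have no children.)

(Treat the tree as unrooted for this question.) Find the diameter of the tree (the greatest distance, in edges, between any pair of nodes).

A longest path is H–E–B–D–G–I, with 5 edges.

5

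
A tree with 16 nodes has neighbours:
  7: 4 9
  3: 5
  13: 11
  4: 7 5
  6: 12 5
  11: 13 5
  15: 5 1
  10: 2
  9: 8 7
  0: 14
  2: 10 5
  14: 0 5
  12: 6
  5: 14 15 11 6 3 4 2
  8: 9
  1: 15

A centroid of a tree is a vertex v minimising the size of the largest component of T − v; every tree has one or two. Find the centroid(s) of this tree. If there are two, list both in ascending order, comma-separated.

5

If 5 is removed the pieces have sizes 4, 2, 2, 2, 2, 2, 1, all ≤ ⌊16/2⌋ = 8.
No neighbour of 5 does as well, so 5 is the unique centroid.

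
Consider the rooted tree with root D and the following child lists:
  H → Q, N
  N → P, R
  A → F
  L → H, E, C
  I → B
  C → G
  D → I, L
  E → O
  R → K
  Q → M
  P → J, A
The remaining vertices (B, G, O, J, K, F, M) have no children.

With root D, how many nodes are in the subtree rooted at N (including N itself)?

7

N's subtree: {N, P, R, J, A, K, F}, size 7.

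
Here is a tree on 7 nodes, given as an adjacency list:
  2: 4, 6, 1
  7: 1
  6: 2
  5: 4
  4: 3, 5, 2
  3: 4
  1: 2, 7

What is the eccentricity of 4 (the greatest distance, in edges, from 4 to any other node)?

The node farthest from 4 is 7, via 4–2–1–7 — 3 edges.

3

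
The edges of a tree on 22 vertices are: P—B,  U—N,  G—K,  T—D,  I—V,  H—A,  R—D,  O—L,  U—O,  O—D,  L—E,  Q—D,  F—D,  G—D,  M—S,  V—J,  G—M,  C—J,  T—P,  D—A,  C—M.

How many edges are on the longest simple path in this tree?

9

A longest path is I–V–J–C–M–G–D–O–L–E, with 9 edges.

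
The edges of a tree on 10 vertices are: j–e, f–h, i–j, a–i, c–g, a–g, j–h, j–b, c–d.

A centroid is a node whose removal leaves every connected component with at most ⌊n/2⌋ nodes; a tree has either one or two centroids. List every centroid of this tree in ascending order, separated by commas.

i, j

Delete i: the remaining components have sizes 5, 4. Max 5 ≤ 5, so i is a centroid.
j is adjacent to i and is also a centroid (the largest component after removing it is likewise 5).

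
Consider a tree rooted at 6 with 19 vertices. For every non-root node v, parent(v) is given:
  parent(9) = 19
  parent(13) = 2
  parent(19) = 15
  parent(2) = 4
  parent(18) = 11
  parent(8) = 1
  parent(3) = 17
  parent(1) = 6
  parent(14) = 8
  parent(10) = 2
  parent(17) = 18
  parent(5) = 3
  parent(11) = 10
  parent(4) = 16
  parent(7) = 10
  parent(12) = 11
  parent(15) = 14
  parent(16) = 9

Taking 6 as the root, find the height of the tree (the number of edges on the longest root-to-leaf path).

5 sits deepest: 6 – 1 – 8 – 14 – 15 – 19 – 9 – 16 – 4 – 2 – 10 – 11 – 18 – 17 – 3 – 5 — 15 edges from the root.

15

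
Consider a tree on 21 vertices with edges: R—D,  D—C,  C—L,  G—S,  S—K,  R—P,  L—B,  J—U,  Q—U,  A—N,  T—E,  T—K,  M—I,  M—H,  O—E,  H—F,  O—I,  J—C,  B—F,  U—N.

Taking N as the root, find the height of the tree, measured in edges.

A deepest node is G, reached by N–U–J–C–L–B–F–H–M–I–O–E–T–K–S–G.
That path has 15 edges, so the height is 15.

15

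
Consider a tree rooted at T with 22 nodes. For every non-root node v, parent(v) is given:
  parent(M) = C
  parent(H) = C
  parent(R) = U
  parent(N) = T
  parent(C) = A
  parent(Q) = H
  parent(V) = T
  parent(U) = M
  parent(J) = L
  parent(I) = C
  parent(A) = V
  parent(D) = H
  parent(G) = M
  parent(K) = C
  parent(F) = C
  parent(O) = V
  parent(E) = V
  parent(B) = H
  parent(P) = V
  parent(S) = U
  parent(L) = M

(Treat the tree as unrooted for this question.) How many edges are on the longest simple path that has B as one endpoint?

Distances from B peak at 6, attained at N.
B – H – C – A – V – T – N

6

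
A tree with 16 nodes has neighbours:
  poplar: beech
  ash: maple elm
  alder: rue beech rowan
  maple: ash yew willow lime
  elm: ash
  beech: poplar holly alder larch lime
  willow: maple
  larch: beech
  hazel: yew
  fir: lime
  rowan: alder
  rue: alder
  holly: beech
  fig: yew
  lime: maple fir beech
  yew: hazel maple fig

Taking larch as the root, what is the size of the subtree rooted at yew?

yew's subtree: {yew, fig, hazel}, size 3.

3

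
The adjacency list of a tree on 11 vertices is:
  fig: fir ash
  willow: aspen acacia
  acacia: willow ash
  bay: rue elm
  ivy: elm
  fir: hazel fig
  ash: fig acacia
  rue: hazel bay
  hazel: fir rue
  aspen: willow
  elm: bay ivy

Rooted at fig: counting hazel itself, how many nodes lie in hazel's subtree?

The subtree rooted at hazel contains: hazel, rue, bay, elm, ivy — 5 nodes.

5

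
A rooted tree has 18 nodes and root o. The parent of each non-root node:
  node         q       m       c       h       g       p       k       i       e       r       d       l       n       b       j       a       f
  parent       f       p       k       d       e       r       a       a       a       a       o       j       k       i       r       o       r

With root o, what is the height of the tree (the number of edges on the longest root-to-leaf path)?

The longest root-to-leaf path is o → a → r → f → q (4 edges).

4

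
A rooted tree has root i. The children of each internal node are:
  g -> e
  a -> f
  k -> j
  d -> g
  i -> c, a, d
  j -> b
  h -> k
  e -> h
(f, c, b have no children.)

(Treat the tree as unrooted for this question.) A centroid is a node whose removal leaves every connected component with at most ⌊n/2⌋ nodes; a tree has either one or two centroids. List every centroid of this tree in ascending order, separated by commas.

g

Delete g: the remaining components have sizes 5, 5. Max 5 ≤ 5, so g is a centroid.
No neighbour of g does as well, so g is the unique centroid.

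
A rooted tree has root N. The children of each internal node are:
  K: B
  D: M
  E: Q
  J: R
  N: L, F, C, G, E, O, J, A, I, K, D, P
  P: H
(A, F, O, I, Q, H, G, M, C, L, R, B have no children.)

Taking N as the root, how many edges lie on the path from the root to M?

2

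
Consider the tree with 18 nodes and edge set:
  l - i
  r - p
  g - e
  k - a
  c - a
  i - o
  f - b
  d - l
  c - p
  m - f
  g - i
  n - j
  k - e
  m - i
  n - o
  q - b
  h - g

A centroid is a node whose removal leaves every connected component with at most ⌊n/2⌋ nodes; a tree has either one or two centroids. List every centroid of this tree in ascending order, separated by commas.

i

Removing i splits the tree into components of sizes 8, 4, 3, 2; the largest is 8 ≤ ⌊18/2⌋ = 9.
Every other node leaves some component of size > 9, so the centroid is unique.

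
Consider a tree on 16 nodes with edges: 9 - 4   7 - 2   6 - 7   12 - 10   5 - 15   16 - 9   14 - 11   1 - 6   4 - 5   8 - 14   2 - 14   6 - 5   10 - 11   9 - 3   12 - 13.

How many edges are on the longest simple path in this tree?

A longest path is 3-9-4-5-6-7-2-14-11-10-12-13, with 11 edges.

11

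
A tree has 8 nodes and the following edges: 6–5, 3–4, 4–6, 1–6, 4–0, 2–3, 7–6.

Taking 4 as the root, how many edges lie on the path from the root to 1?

2

Climbing from 1 to the root: 1 – 6 – 4. That's 2 steps.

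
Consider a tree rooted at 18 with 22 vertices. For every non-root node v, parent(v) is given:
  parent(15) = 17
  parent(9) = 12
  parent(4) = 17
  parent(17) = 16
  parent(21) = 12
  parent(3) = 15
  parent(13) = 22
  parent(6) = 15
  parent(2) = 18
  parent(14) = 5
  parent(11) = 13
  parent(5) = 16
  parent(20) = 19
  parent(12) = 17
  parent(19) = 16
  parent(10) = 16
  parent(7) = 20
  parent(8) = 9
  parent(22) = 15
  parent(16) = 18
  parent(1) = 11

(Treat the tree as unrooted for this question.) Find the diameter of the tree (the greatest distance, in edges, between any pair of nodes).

9

A longest path is 1 - 11 - 13 - 22 - 15 - 17 - 16 - 19 - 20 - 7, with 9 edges.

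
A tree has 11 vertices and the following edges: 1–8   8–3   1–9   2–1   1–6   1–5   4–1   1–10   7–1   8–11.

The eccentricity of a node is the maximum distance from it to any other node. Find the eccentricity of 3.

3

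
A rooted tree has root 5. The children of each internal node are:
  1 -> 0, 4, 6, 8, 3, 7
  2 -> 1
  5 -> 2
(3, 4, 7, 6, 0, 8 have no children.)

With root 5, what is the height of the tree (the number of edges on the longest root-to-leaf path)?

3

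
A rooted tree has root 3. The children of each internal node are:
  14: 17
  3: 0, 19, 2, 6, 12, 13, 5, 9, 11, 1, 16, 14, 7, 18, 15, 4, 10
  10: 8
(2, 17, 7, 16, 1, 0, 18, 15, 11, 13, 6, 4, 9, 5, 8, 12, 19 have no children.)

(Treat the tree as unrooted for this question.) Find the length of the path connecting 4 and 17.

4–3–14–17: 3 edges.

3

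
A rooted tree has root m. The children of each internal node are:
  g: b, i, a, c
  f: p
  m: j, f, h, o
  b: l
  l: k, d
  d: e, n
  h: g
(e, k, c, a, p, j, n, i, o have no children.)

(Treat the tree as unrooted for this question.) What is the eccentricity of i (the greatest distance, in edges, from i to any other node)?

5

Distances from i peak at 5, attained at p (e, n also at distance 5).
i–g–h–m–f–p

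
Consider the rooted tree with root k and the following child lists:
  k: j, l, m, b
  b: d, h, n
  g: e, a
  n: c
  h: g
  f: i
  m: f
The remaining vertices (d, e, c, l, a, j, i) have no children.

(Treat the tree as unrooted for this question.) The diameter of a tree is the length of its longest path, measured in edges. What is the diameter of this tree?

BFS from i reaches e last, at distance 7; BFS from e confirms no node is farther.
Path: i-f-m-k-b-h-g-e.

7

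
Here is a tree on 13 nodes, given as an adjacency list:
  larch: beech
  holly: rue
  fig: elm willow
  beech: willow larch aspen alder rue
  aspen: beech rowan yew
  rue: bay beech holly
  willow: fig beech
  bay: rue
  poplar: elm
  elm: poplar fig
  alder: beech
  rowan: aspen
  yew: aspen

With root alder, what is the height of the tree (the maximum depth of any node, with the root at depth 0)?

poplar sits deepest: alder-beech-willow-fig-elm-poplar — 5 edges from the root.

5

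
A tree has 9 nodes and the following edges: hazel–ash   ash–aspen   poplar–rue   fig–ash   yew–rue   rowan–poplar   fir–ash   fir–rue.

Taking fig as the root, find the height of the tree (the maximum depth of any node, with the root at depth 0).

The longest root-to-leaf path is fig – ash – fir – rue – poplar – rowan (5 edges).

5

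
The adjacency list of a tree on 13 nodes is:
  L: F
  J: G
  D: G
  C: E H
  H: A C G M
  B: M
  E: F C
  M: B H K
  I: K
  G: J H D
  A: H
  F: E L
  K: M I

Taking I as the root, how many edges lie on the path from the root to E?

I–K–M–H–C–E — 5 edges.

5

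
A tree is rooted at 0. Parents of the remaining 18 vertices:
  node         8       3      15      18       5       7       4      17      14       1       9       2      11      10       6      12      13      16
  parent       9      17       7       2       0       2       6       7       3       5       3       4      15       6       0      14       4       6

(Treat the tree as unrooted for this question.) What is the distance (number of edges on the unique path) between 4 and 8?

6

4 - 2 - 7 - 17 - 3 - 9 - 8: 6 edges.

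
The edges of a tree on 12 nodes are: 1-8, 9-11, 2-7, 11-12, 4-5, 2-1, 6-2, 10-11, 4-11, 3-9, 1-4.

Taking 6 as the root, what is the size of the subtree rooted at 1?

9

The subtree rooted at 1 contains: 1, 4, 8, 11, 5, 9, 12, 10, 3 — 9 nodes.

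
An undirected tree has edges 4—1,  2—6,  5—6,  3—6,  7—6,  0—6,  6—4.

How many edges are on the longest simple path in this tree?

3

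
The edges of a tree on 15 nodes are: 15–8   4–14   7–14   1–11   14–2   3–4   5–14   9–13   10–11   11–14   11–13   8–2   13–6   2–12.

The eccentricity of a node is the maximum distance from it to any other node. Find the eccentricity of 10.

5

A farthest node from 10 is 15.
The path 10–11–14–2–8–15 has 5 edges.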